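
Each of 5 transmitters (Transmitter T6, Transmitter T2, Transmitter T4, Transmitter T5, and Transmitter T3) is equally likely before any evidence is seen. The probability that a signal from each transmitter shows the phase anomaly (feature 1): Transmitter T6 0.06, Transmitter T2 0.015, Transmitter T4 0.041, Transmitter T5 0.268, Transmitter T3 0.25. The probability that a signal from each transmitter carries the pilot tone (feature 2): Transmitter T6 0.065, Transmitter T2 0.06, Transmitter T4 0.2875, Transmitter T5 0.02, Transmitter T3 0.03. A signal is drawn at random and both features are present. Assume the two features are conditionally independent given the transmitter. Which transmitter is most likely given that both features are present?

Since the prior is uniform, the posterior is proportional to the likelihood:
  Transmitter T6: 0.06 × 0.065 = 0.0039
  Transmitter T2: 0.015 × 0.06 = 0.0009
  Transmitter T4: 0.041 × 0.2875 = 0.0117875
  Transmitter T5: 0.268 × 0.02 = 0.00536
  Transmitter T3: 0.25 × 0.03 = 0.0075
Normalizing constant = 0.0294475.
Largest term belongs to Transmitter T4, so Transmitter T4 is most probable.

Transmitter T4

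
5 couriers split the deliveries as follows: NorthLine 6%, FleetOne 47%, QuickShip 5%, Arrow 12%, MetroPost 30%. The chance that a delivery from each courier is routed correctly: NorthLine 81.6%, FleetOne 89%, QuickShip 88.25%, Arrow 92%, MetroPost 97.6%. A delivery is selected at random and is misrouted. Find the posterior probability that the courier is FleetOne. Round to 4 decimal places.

0.6053

Taking complements, P(misrouted | each) = NorthLine 0.184, FleetOne 0.11, QuickShip 0.1175, Arrow 0.08, MetroPost 0.024.
By Bayes' rule, posterior ∝ prior × likelihood:
  NorthLine: 0.06 × 0.184 = 0.01104
  FleetOne: 0.47 × 0.11 = 0.0517
  QuickShip: 0.05 × 0.1175 = 0.005875
  Arrow: 0.12 × 0.08 = 0.0096
  MetroPost: 0.3 × 0.024 = 0.0072
Sum = 0.085415.
P(FleetOne | evidence) = 0.0517 / 0.085415 ≈ 0.6053.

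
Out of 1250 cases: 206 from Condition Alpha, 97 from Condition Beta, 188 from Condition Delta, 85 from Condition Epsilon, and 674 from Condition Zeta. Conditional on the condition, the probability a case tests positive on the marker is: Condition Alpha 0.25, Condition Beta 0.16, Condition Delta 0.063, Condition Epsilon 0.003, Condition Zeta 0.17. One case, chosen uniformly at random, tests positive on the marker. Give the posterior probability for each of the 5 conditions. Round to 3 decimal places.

Condition Alpha 0.266, Condition Beta 0.080, Condition Delta 0.061, Condition Epsilon 0.001, Condition Zeta 0.592

Compute prior × likelihood for every hypothesis:
  Condition Alpha: 0.1648 × 0.25 = 0.0412
  Condition Beta: 0.0776 × 0.16 = 0.012416
  Condition Delta: 0.1504 × 0.063 = 0.0094752
  Condition Epsilon: 0.068 × 0.003 = 0.000204
  Condition Zeta: 0.5392 × 0.17 = 0.091664
Total = 0.1549592.
P(Condition Alpha | marker-positive) = 0.0412/0.1549592 ≈ 0.266
P(Condition Beta | marker-positive) = 0.012416/0.1549592 ≈ 0.080
P(Condition Delta | marker-positive) = 0.0094752/0.1549592 ≈ 0.061
P(Condition Epsilon | marker-positive) = 0.000204/0.1549592 ≈ 0.001
P(Condition Zeta | marker-positive) = 0.091664/0.1549592 ≈ 0.592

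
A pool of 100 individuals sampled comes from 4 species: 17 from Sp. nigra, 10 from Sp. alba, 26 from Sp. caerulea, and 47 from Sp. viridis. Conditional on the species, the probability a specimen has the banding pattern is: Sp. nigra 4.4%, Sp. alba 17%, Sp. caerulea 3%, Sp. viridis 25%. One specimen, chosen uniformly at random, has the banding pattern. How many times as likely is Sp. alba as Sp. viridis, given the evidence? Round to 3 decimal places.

Prior × likelihood for each hypothesis:
  Sp. nigra: 0.17 × 0.044 = 0.00748
  Sp. alba: 0.1 × 0.17 = 0.017
  Sp. caerulea: 0.26 × 0.03 = 0.0078
  Sp. viridis: 0.47 × 0.25 = 0.1175
Normalizing constant = 0.14978.
The ratio is 0.017 / 0.1175 (the normalizer cancels) = 0.145.

0.145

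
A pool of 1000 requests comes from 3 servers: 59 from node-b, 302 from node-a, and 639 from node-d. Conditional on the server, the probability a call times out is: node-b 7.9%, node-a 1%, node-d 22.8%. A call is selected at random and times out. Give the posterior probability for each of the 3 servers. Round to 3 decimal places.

node-b 0.030, node-a 0.020, node-d 0.950

Prior × likelihood for each hypothesis:
  node-b: 0.059 × 0.079 = 0.004661
  node-a: 0.302 × 0.01 = 0.00302
  node-d: 0.639 × 0.228 = 0.145692
Total = 0.153373.
P(node-b | timeout) = 0.004661/0.153373 ≈ 0.030
P(node-a | timeout) = 0.00302/0.153373 ≈ 0.020
P(node-d | timeout) = 0.145692/0.153373 ≈ 0.950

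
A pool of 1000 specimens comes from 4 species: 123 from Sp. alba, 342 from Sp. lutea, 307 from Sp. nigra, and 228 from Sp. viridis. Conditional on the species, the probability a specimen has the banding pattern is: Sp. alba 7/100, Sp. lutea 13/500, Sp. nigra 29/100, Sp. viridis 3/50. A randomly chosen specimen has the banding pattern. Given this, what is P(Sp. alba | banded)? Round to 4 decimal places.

Prior × likelihood for each hypothesis:
  Sp. alba: 0.123 × 0.07 = 0.00861
  Sp. lutea: 0.342 × 0.026 = 0.008892
  Sp. nigra: 0.307 × 0.29 = 0.08903
  Sp. viridis: 0.228 × 0.06 = 0.01368
Normalizing constant = 0.120212.
P(Sp. alba | evidence) = 0.00861 / 0.120212 ≈ 0.0716.

0.0716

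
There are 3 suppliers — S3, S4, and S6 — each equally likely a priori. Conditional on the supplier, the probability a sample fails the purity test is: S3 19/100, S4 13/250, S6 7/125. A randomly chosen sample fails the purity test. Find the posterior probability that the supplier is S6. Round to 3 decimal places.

0.188

With a uniform prior (1/3 each), posterior ∝ likelihood:
  S3: 0.19
  S4: 0.052
  S6: 0.056
Sum = 0.298.
P(S6 | evidence) = 0.056 / 0.298 ≈ 0.188.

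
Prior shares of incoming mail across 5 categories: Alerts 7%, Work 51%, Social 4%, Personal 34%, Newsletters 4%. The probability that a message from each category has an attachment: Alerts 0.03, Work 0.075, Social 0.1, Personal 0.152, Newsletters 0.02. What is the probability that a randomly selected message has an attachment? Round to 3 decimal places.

0.097

Compute prior × likelihood for every hypothesis:
  Alerts: 0.07 × 0.03 = 0.0021
  Work: 0.51 × 0.075 = 0.03825
  Social: 0.04 × 0.1 = 0.004
  Personal: 0.34 × 0.152 = 0.05168
  Newsletters: 0.04 × 0.02 = 0.0008
P(attachment) = 0.0021 + 0.03825 + 0.004 + 0.05168 + 0.0008 = 0.09683 → 0.097.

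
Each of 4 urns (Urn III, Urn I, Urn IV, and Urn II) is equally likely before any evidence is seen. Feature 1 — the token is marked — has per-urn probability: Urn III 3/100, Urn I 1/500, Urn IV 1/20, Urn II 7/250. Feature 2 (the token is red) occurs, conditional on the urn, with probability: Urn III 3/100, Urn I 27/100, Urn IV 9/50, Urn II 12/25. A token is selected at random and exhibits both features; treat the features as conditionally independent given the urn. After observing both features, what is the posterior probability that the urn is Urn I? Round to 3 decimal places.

0.023

Since the prior is uniform, the posterior is proportional to the likelihood:
  Urn III: 0.03 × 0.03 = 0.0009
  Urn I: 0.002 × 0.27 = 0.00054
  Urn IV: 0.05 × 0.18 = 0.009
  Urn II: 0.028 × 0.48 = 0.01344
Sum = 0.02388.
P(Urn I | evidence) = 0.00054 / 0.02388 ≈ 0.023.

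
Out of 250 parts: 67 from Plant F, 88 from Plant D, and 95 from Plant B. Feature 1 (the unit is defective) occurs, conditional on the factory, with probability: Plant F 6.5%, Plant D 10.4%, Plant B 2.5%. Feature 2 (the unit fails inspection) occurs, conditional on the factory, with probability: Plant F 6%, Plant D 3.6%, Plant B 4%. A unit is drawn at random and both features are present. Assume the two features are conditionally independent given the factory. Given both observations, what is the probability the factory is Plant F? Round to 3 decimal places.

Prior × likelihood for each hypothesis:
  Plant F: 0.268 × 0.065 × 0.06 = 0.0010452
  Plant D: 0.352 × 0.104 × 0.036 = 0.001317888
  Plant B: 0.38 × 0.025 × 0.04 = 0.00038
Sum = 0.002743088.
P(Plant F | evidence) = 0.0010452 / 0.002743088 ≈ 0.381.

0.381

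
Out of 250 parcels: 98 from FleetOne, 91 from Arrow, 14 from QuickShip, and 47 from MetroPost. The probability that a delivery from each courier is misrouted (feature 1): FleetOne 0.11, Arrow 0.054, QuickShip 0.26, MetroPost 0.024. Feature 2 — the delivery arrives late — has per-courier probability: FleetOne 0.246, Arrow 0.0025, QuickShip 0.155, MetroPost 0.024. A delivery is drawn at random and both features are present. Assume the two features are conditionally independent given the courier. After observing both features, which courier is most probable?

FleetOne

Unnormalized posteriors (prior × likelihood):
  FleetOne: 0.392 × 0.11 × 0.246 = 0.01060752
  Arrow: 0.364 × 0.054 × 0.0025 = 0.00004914
  QuickShip: 0.056 × 0.26 × 0.155 = 0.0022568
  MetroPost: 0.188 × 0.024 × 0.024 = 0.000108288
Normalizing constant = 0.013021748.
Largest term belongs to FleetOne, so FleetOne is most probable.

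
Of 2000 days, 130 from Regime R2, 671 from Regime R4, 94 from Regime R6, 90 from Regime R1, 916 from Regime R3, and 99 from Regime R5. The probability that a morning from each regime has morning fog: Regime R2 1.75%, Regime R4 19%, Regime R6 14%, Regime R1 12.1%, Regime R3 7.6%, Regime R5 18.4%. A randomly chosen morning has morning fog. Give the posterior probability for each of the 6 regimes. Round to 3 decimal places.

Regime R2 0.009, Regime R4 0.528, Regime R6 0.054, Regime R1 0.045, Regime R3 0.288, Regime R5 0.075

Compute prior × likelihood for every hypothesis:
  Regime R2: 0.065 × 0.0175 = 0.0011375
  Regime R4: 0.3355 × 0.19 = 0.063745
  Regime R6: 0.047 × 0.14 = 0.00658
  Regime R1: 0.045 × 0.121 = 0.005445
  Regime R3: 0.458 × 0.076 = 0.034808
  Regime R5: 0.0495 × 0.184 = 0.009108
Normalizing constant = 0.1208235.
P(Regime R2 | fog) = 0.0011375/0.1208235 ≈ 0.009
P(Regime R4 | fog) = 0.063745/0.1208235 ≈ 0.528
P(Regime R6 | fog) = 0.00658/0.1208235 ≈ 0.054
P(Regime R1 | fog) = 0.005445/0.1208235 ≈ 0.045
P(Regime R3 | fog) = 0.034808/0.1208235 ≈ 0.288
P(Regime R5 | fog) = 0.009108/0.1208235 ≈ 0.075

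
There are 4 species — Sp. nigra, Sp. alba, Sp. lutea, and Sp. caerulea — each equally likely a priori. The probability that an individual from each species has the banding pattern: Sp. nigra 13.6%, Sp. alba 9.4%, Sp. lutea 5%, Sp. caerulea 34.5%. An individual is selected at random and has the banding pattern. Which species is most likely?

Since the prior is uniform, the posterior is proportional to the likelihood:
  Sp. nigra: 0.136
  Sp. alba: 0.094
  Sp. lutea: 0.05
  Sp. caerulea: 0.345
Total = 0.625.
Largest term belongs to Sp. caerulea, so Sp. caerulea is most probable.

Sp. caerulea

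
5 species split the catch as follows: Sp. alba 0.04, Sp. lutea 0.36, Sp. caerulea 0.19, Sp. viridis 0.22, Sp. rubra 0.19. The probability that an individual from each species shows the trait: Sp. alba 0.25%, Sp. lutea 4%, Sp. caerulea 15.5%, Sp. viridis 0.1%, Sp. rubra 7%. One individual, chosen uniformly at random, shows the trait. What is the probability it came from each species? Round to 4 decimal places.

Prior × likelihood for each hypothesis:
  Sp. alba: 0.04 × 0.0025 = 0.0001
  Sp. lutea: 0.36 × 0.04 = 0.0144
  Sp. caerulea: 0.19 × 0.155 = 0.02945
  Sp. viridis: 0.22 × 0.001 = 0.00022
  Sp. rubra: 0.19 × 0.07 = 0.0133
Sum = 0.05747.
P(Sp. alba | trait) = 0.0001/0.05747 ≈ 0.0017
P(Sp. lutea | trait) = 0.0144/0.05747 ≈ 0.2506
P(Sp. caerulea | trait) = 0.02945/0.05747 ≈ 0.5124
P(Sp. viridis | trait) = 0.00022/0.05747 ≈ 0.0038
P(Sp. rubra | trait) = 0.0133/0.05747 ≈ 0.2314
(Check: 0.0017+0.2506+0.5124+0.0038+0.2314 = 0.9999.)

Sp. alba 0.0017, Sp. lutea 0.2506, Sp. caerulea 0.5124, Sp. viridis 0.0038, Sp. rubra 0.2314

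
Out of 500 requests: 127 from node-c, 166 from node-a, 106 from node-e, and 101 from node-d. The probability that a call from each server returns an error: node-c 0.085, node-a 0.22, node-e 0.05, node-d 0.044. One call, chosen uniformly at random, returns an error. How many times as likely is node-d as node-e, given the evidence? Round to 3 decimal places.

0.838

Unnormalized posteriors (prior × likelihood):
  node-c: 0.254 × 0.085 = 0.02159
  node-a: 0.332 × 0.22 = 0.07304
  node-e: 0.212 × 0.05 = 0.0106
  node-d: 0.202 × 0.044 = 0.008888
Total = 0.114118.
The ratio is 0.008888 / 0.0106 (the normalizer cancels) = 0.838.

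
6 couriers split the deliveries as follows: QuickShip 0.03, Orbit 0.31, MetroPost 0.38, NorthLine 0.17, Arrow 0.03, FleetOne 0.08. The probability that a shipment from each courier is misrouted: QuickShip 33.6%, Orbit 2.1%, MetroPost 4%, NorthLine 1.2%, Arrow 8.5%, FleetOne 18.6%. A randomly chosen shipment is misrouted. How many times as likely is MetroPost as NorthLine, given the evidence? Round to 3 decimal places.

7.451

Unnormalized posteriors (prior × likelihood):
  QuickShip: 0.03 × 0.336 = 0.01008
  Orbit: 0.31 × 0.021 = 0.00651
  MetroPost: 0.38 × 0.04 = 0.0152
  NorthLine: 0.17 × 0.012 = 0.00204
  Arrow: 0.03 × 0.085 = 0.00255
  FleetOne: 0.08 × 0.186 = 0.01488
Total = 0.05126.
The ratio is 0.0152 / 0.00204 (the normalizer cancels) = 7.451.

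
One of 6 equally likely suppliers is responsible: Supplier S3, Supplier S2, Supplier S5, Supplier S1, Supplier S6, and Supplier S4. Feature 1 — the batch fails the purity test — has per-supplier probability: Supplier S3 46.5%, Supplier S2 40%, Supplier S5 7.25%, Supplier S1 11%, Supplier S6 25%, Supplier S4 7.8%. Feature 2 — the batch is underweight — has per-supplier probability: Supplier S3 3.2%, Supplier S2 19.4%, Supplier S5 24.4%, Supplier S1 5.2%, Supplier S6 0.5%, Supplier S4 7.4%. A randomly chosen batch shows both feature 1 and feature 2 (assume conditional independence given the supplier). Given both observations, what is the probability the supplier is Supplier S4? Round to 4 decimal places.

With a uniform prior (1/6 each), posterior ∝ likelihood:
  Supplier S3: 0.465 × 0.032 = 0.01488
  Supplier S2: 0.4 × 0.194 = 0.0776
  Supplier S5: 0.0725 × 0.244 = 0.01769
  Supplier S1: 0.11 × 0.052 = 0.00572
  Supplier S6: 0.25 × 0.005 = 0.00125
  Supplier S4: 0.078 × 0.074 = 0.005772
Sum = 0.122912.
P(Supplier S4 | evidence) = 0.005772 / 0.122912 ≈ 0.0470.

0.0470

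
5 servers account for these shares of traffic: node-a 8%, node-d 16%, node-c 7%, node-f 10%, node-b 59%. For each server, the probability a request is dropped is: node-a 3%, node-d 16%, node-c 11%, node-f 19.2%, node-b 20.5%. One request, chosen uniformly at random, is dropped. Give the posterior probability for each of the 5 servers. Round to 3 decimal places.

node-a 0.014, node-d 0.146, node-c 0.044, node-f 0.109, node-b 0.688

Unnormalized posteriors (prior × likelihood):
  node-a: 0.08 × 0.03 = 0.0024
  node-d: 0.16 × 0.16 = 0.0256
  node-c: 0.07 × 0.11 = 0.0077
  node-f: 0.1 × 0.192 = 0.0192
  node-b: 0.59 × 0.205 = 0.12095
Sum = 0.17585.
P(node-a | dropped) = 0.0024/0.17585 ≈ 0.014
P(node-d | dropped) = 0.0256/0.17585 ≈ 0.146
P(node-c | dropped) = 0.0077/0.17585 ≈ 0.044
P(node-f | dropped) = 0.0192/0.17585 ≈ 0.109
P(node-b | dropped) = 0.12095/0.17585 ≈ 0.688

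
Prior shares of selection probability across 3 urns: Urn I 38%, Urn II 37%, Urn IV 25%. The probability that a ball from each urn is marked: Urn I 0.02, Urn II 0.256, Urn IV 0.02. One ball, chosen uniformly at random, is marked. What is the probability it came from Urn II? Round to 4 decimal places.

0.8826

By Bayes' rule, posterior ∝ prior × likelihood:
  Urn I: 0.38 × 0.02 = 0.0076
  Urn II: 0.37 × 0.256 = 0.09472
  Urn IV: 0.25 × 0.02 = 0.005
Normalizing constant = 0.10732.
P(Urn II | evidence) = 0.09472 / 0.10732 ≈ 0.8826.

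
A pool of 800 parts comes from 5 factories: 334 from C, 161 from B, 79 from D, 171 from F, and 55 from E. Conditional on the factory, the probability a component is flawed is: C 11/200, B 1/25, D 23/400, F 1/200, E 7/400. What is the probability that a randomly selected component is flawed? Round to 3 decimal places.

Unnormalized posteriors (prior × likelihood):
  C: 0.4175 × 0.055 = 0.0229625
  B: 0.20125 × 0.04 = 0.00805
  D: 0.09875 × 0.0575 = 0.005678125
  F: 0.21375 × 0.005 = 0.00106875
  E: 0.06875 × 0.0175 = 0.001203125
P(flawed) = 0.0229625 + 0.00805 + 0.005678125 + 0.00106875 + 0.001203125 = 0.0389625 → 0.039.

0.039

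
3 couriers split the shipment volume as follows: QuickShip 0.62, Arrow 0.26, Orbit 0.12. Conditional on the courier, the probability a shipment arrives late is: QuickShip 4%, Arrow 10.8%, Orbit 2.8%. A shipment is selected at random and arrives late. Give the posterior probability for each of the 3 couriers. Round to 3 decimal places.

QuickShip 0.441, Arrow 0.499, Orbit 0.060

Compute prior × likelihood for every hypothesis:
  QuickShip: 0.62 × 0.04 = 0.0248
  Arrow: 0.26 × 0.108 = 0.02808
  Orbit: 0.12 × 0.028 = 0.00336
Normalizing constant = 0.05624.
P(QuickShip | late) = 0.0248/0.05624 ≈ 0.441
P(Arrow | late) = 0.02808/0.05624 ≈ 0.499
P(Orbit | late) = 0.00336/0.05624 ≈ 0.060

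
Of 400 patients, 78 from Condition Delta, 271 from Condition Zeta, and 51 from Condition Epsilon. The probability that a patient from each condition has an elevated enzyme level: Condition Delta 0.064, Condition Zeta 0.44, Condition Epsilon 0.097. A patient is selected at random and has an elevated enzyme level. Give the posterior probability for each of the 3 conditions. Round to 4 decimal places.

Prior × likelihood for each hypothesis:
  Condition Delta: 0.195 × 0.064 = 0.01248
  Condition Zeta: 0.6775 × 0.44 = 0.2981
  Condition Epsilon: 0.1275 × 0.097 = 0.0123675
Sum = 0.3229475.
P(Condition Delta | elevated) = 0.01248/0.3229475 ≈ 0.0386
P(Condition Zeta | elevated) = 0.2981/0.3229475 ≈ 0.9231
P(Condition Epsilon | elevated) = 0.0123675/0.3229475 ≈ 0.0383
(Check: 0.0386+0.9231+0.0383 = 1.0000.)

Condition Delta 0.0386, Condition Zeta 0.9231, Condition Epsilon 0.0383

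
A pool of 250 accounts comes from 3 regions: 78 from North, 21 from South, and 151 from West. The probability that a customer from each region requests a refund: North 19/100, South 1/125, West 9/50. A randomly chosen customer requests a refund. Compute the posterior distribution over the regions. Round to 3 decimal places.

Compute prior × likelihood for every hypothesis:
  North: 0.312 × 0.19 = 0.05928
  South: 0.084 × 0.008 = 0.000672
  West: 0.604 × 0.18 = 0.10872
Normalizing constant = 0.168672.
P(North | refund) = 0.05928/0.168672 ≈ 0.351
P(South | refund) = 0.000672/0.168672 ≈ 0.004
P(West | refund) = 0.10872/0.168672 ≈ 0.645

North 0.351, South 0.004, West 0.645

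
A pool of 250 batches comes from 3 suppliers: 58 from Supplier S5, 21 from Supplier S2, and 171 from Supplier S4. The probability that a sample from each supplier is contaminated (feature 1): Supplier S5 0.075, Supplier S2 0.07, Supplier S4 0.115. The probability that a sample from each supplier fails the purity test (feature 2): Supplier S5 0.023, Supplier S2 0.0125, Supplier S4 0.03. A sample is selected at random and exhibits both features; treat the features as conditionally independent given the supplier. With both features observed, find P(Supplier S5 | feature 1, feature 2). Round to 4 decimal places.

Unnormalized posteriors (prior × likelihood):
  Supplier S5: 0.232 × 0.075 × 0.023 = 0.0004002
  Supplier S2: 0.084 × 0.07 × 0.0125 = 0.0000735
  Supplier S4: 0.684 × 0.115 × 0.03 = 0.0023598
Normalizing constant = 0.0028335.
P(Supplier S5 | evidence) = 0.0004002 / 0.0028335 ≈ 0.1412.

0.1412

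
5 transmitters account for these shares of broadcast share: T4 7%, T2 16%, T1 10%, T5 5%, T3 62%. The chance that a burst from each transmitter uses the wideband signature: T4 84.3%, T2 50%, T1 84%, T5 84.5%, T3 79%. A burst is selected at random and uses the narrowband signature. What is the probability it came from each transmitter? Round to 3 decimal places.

Taking complements, P(narrowband | each) = T4 0.157, T2 0.5, T1 0.16, T5 0.155, T3 0.21.
Compute prior × likelihood for every hypothesis:
  T4: 0.07 × 0.157 = 0.01099
  T2: 0.16 × 0.5 = 0.08
  T1: 0.1 × 0.16 = 0.016
  T5: 0.05 × 0.155 = 0.00775
  T3: 0.62 × 0.21 = 0.1302
Total = 0.24494.
P(T4 | narrowband) = 0.01099/0.24494 ≈ 0.045
P(T2 | narrowband) = 0.08/0.24494 ≈ 0.327
P(T1 | narrowband) = 0.016/0.24494 ≈ 0.065
P(T5 | narrowband) = 0.00775/0.24494 ≈ 0.032
P(T3 | narrowband) = 0.1302/0.24494 ≈ 0.532

T4 0.045, T2 0.327, T1 0.065, T5 0.032, T3 0.532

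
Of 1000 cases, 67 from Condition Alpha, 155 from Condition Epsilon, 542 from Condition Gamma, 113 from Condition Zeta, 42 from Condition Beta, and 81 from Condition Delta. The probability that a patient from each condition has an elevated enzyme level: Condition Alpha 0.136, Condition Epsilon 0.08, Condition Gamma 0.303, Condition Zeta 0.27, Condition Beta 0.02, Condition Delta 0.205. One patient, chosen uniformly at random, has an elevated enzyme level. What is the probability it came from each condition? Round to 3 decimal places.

Condition Alpha 0.039, Condition Epsilon 0.053, Condition Gamma 0.703, Condition Zeta 0.131, Condition Beta 0.004, Condition Delta 0.071

Prior × likelihood for each hypothesis:
  Condition Alpha: 0.067 × 0.136 = 0.009112
  Condition Epsilon: 0.155 × 0.08 = 0.0124
  Condition Gamma: 0.542 × 0.303 = 0.164226
  Condition Zeta: 0.113 × 0.27 = 0.03051
  Condition Beta: 0.042 × 0.02 = 0.00084
  Condition Delta: 0.081 × 0.205 = 0.016605
Sum = 0.233693.
P(Condition Alpha | elevated) = 0.009112/0.233693 ≈ 0.039
P(Condition Epsilon | elevated) = 0.0124/0.233693 ≈ 0.053
P(Condition Gamma | elevated) = 0.164226/0.233693 ≈ 0.703
P(Condition Zeta | elevated) = 0.03051/0.233693 ≈ 0.131
P(Condition Beta | elevated) = 0.00084/0.233693 ≈ 0.004
P(Condition Delta | elevated) = 0.016605/0.233693 ≈ 0.071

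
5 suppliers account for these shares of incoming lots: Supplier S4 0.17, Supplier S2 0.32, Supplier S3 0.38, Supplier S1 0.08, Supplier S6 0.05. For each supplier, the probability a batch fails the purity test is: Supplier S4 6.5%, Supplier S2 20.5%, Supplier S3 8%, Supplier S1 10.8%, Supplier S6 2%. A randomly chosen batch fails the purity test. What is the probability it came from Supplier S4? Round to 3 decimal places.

By Bayes' rule, posterior ∝ prior × likelihood:
  Supplier S4: 0.17 × 0.065 = 0.01105
  Supplier S2: 0.32 × 0.205 = 0.0656
  Supplier S3: 0.38 × 0.08 = 0.0304
  Supplier S1: 0.08 × 0.108 = 0.00864
  Supplier S6: 0.05 × 0.02 = 0.001
Normalizing constant = 0.11669.
P(Supplier S4 | evidence) = 0.01105 / 0.11669 ≈ 0.095.

0.095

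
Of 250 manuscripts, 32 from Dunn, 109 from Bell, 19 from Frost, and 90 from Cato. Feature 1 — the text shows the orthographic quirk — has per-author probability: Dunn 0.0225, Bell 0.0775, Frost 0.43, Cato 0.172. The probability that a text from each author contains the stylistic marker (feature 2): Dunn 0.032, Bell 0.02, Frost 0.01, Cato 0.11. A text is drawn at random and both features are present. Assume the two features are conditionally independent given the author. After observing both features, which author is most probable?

Prior × likelihood for each hypothesis:
  Dunn: 0.128 × 0.0225 × 0.032 = 0.00009216
  Bell: 0.436 × 0.0775 × 0.02 = 0.0006758
  Frost: 0.076 × 0.43 × 0.01 = 0.0003268
  Cato: 0.36 × 0.172 × 0.11 = 0.0068112
Sum = 0.00790596.
Largest term belongs to Cato, so Cato is most probable.

Cato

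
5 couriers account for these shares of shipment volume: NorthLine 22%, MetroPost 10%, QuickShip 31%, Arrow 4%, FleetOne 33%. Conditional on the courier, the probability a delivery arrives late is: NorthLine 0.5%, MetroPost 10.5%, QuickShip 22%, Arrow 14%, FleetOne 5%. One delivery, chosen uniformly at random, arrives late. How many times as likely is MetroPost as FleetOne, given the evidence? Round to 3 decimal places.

0.636

Compute prior × likelihood for every hypothesis:
  NorthLine: 0.22 × 0.005 = 0.0011
  MetroPost: 0.1 × 0.105 = 0.0105
  QuickShip: 0.31 × 0.22 = 0.0682
  Arrow: 0.04 × 0.14 = 0.0056
  FleetOne: 0.33 × 0.05 = 0.0165
Normalizing constant = 0.1019.
The ratio is 0.0105 / 0.0165 (the normalizer cancels) = 0.636.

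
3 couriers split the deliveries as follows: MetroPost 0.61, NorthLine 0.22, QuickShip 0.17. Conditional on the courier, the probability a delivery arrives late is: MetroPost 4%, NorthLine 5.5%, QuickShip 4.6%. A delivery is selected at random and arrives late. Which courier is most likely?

Prior × likelihood for each hypothesis:
  MetroPost: 0.61 × 0.04 = 0.0244
  NorthLine: 0.22 × 0.055 = 0.0121
  QuickShip: 0.17 × 0.046 = 0.00782
Total = 0.04432.
Largest term belongs to MetroPost, so MetroPost is most probable.

MetroPost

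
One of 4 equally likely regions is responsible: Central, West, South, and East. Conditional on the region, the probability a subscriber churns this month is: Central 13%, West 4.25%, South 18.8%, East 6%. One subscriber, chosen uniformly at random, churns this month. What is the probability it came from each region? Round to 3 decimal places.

Central 0.309, West 0.101, South 0.447, East 0.143

Since the prior is uniform, the posterior is proportional to the likelihood:
  Central: 0.13
  West: 0.0425
  South: 0.188
  East: 0.06
Normalizing constant = 0.4205.
P(Central | churn) = 0.13/0.4205 ≈ 0.309
P(West | churn) = 0.0425/0.4205 ≈ 0.101
P(South | churn) = 0.188/0.4205 ≈ 0.447
P(East | churn) = 0.06/0.4205 ≈ 0.143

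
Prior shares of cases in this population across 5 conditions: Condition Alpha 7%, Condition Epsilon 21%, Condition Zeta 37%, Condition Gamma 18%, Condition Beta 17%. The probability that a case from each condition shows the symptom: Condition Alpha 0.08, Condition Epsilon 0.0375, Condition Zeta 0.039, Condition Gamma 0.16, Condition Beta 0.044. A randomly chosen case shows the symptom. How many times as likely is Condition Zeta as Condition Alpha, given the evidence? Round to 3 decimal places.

2.577

Unnormalized posteriors (prior × likelihood):
  Condition Alpha: 0.07 × 0.08 = 0.0056
  Condition Epsilon: 0.21 × 0.0375 = 0.007875
  Condition Zeta: 0.37 × 0.039 = 0.01443
  Condition Gamma: 0.18 × 0.16 = 0.0288
  Condition Beta: 0.17 × 0.044 = 0.00748
Sum = 0.064185.
The ratio is 0.01443 / 0.0056 (the normalizer cancels) = 2.577.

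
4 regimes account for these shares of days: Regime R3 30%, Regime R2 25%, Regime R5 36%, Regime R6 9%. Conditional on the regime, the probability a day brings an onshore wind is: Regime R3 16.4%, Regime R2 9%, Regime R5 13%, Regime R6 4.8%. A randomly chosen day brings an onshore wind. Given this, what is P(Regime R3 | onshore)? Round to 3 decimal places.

0.401

Unnormalized posteriors (prior × likelihood):
  Regime R3: 0.3 × 0.164 = 0.0492
  Regime R2: 0.25 × 0.09 = 0.0225
  Regime R5: 0.36 × 0.13 = 0.0468
  Regime R6: 0.09 × 0.048 = 0.00432
Total = 0.12282.
P(Regime R3 | evidence) = 0.0492 / 0.12282 ≈ 0.401.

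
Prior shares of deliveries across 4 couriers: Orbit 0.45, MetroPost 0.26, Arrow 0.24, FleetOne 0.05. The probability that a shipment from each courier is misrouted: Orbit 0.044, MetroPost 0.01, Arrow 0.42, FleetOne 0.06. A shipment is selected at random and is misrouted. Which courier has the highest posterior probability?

Arrow

Compute prior × likelihood for every hypothesis:
  Orbit: 0.45 × 0.044 = 0.0198
  MetroPost: 0.26 × 0.01 = 0.0026
  Arrow: 0.24 × 0.42 = 0.1008
  FleetOne: 0.05 × 0.06 = 0.003
Sum = 0.1262.
Largest term belongs to Arrow, so Arrow is most probable.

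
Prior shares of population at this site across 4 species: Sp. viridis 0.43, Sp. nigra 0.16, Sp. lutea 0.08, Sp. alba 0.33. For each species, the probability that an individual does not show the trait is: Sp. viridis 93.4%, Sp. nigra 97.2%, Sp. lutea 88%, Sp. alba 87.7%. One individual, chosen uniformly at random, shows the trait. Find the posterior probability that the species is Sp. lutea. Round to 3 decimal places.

Taking complements, P(trait | each) = Sp. viridis 0.066, Sp. nigra 0.028, Sp. lutea 0.12, Sp. alba 0.123.
Prior × likelihood for each hypothesis:
  Sp. viridis: 0.43 × 0.066 = 0.02838
  Sp. nigra: 0.16 × 0.028 = 0.00448
  Sp. lutea: 0.08 × 0.12 = 0.0096
  Sp. alba: 0.33 × 0.123 = 0.04059
Normalizing constant = 0.08305.
P(Sp. lutea | evidence) = 0.0096 / 0.08305 ≈ 0.116.

0.116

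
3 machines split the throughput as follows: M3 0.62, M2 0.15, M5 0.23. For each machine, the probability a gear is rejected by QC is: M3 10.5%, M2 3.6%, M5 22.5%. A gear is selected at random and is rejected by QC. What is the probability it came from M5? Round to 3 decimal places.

Prior × likelihood for each hypothesis:
  M3: 0.62 × 0.105 = 0.0651
  M2: 0.15 × 0.036 = 0.0054
  M5: 0.23 × 0.225 = 0.05175
Total = 0.12225.
P(M5 | evidence) = 0.05175 / 0.12225 ≈ 0.423.

0.423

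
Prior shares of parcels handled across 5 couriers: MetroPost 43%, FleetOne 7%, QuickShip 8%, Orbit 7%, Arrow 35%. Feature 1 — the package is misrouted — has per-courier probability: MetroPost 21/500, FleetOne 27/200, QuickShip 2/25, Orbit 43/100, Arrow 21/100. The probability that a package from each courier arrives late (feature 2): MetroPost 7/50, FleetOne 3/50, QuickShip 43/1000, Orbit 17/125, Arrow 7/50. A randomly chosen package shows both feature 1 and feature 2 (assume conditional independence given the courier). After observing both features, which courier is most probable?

Arrow

Prior × likelihood for each hypothesis:
  MetroPost: 0.43 × 0.042 × 0.14 = 0.0025284
  FleetOne: 0.07 × 0.135 × 0.06 = 0.000567
  QuickShip: 0.08 × 0.08 × 0.043 = 0.0002752
  Orbit: 0.07 × 0.43 × 0.136 = 0.0040936
  Arrow: 0.35 × 0.21 × 0.14 = 0.01029
Sum = 0.0177542.
Largest term belongs to Arrow, so Arrow is most probable.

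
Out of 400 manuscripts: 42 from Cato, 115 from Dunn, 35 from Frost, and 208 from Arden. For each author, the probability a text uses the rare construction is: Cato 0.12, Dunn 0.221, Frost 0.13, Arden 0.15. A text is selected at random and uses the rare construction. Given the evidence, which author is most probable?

Arden

Unnormalized posteriors (prior × likelihood):
  Cato: 0.105 × 0.12 = 0.0126
  Dunn: 0.2875 × 0.221 = 0.0635375
  Frost: 0.0875 × 0.13 = 0.011375
  Arden: 0.52 × 0.15 = 0.078
Sum = 0.1655125.
Largest term belongs to Arden, so Arden is most probable.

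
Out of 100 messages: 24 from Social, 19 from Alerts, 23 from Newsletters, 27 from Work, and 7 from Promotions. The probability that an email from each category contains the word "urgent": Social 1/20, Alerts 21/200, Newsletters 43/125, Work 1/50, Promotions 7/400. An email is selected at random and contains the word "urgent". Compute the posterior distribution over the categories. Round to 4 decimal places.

Prior × likelihood for each hypothesis:
  Social: 0.24 × 0.05 = 0.012
  Alerts: 0.19 × 0.105 = 0.01995
  Newsletters: 0.23 × 0.344 = 0.07912
  Work: 0.27 × 0.02 = 0.0054
  Promotions: 0.07 × 0.0175 = 0.001225
Sum = 0.117695.
P(Social | urgent-flag) = 0.012/0.117695 ≈ 0.1020
P(Alerts | urgent-flag) = 0.01995/0.117695 ≈ 0.1695
P(Newsletters | urgent-flag) = 0.07912/0.117695 ≈ 0.6722
P(Work | urgent-flag) = 0.0054/0.117695 ≈ 0.0459
P(Promotions | urgent-flag) = 0.001225/0.117695 ≈ 0.0104

Social 0.1020, Alerts 0.1695, Newsletters 0.6722, Work 0.0459, Promotions 0.0104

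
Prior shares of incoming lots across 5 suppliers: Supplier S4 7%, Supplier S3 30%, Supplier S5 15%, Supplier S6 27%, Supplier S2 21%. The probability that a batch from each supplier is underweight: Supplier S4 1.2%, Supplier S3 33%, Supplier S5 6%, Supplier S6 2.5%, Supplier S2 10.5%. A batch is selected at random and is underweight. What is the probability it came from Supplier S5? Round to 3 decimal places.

0.065

Prior × likelihood for each hypothesis:
  Supplier S4: 0.07 × 0.012 = 0.00084
  Supplier S3: 0.3 × 0.33 = 0.099
  Supplier S5: 0.15 × 0.06 = 0.009
  Supplier S6: 0.27 × 0.025 = 0.00675
  Supplier S2: 0.21 × 0.105 = 0.02205
Normalizing constant = 0.13764.
P(Supplier S5 | evidence) = 0.009 / 0.13764 ≈ 0.065.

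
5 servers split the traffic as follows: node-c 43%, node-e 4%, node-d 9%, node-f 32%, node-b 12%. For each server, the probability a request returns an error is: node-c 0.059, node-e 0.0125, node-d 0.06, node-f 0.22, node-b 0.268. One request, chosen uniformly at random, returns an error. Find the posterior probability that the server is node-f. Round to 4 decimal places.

Compute prior × likelihood for every hypothesis:
  node-c: 0.43 × 0.059 = 0.02537
  node-e: 0.04 × 0.0125 = 0.0005
  node-d: 0.09 × 0.06 = 0.0054
  node-f: 0.32 × 0.22 = 0.0704
  node-b: 0.12 × 0.268 = 0.03216
Sum = 0.13383.
P(node-f | evidence) = 0.0704 / 0.13383 ≈ 0.5260.

0.5260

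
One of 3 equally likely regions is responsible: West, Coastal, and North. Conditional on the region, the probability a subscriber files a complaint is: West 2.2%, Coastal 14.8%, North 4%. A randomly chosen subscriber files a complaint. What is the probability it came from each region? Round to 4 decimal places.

West 0.1048, Coastal 0.7048, North 0.1905

Since the prior is uniform, the posterior is proportional to the likelihood:
  West: 0.022
  Coastal: 0.148
  North: 0.04
Sum = 0.21.
P(West | complaint) = 0.022/0.21 ≈ 0.1048
P(Coastal | complaint) = 0.148/0.21 ≈ 0.7048
P(North | complaint) = 0.04/0.21 ≈ 0.1905
(Check: 0.1048+0.7048+0.1905 = 1.0001.)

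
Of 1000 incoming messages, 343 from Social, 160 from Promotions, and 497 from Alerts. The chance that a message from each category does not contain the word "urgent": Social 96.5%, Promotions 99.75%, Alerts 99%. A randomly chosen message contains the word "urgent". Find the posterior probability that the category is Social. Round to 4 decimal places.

Taking complements, P(urgent-flag | each) = Social 0.035, Promotions 0.0025, Alerts 0.01.
Prior × likelihood for each hypothesis:
  Social: 0.343 × 0.035 = 0.012005
  Promotions: 0.16 × 0.0025 = 0.0004
  Alerts: 0.497 × 0.01 = 0.00497
Normalizing constant = 0.017375.
P(Social | evidence) = 0.012005 / 0.017375 ≈ 0.6909.

0.6909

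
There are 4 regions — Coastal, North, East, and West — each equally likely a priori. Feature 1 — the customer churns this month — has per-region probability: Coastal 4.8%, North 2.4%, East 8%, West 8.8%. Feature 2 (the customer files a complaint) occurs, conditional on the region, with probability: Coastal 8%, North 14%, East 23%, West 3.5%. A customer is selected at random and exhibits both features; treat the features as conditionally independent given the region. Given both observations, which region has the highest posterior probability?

East

Since the prior is uniform, the posterior is proportional to the likelihood:
  Coastal: 0.048 × 0.08 = 0.00384
  North: 0.024 × 0.14 = 0.00336
  East: 0.08 × 0.23 = 0.0184
  West: 0.088 × 0.035 = 0.00308
Total = 0.02868.
Largest term belongs to East, so East is most probable.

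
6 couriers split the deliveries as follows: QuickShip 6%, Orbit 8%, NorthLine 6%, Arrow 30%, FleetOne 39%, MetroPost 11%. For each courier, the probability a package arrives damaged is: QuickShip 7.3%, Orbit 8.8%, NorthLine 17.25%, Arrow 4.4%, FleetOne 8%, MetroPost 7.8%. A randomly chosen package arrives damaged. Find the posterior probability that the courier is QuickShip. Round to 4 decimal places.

0.0586

By Bayes' rule, posterior ∝ prior × likelihood:
  QuickShip: 0.06 × 0.073 = 0.00438
  Orbit: 0.08 × 0.088 = 0.00704
  NorthLine: 0.06 × 0.1725 = 0.01035
  Arrow: 0.3 × 0.044 = 0.0132
  FleetOne: 0.39 × 0.08 = 0.0312
  MetroPost: 0.11 × 0.078 = 0.00858
Normalizing constant = 0.07475.
P(QuickShip | evidence) = 0.00438 / 0.07475 ≈ 0.0586.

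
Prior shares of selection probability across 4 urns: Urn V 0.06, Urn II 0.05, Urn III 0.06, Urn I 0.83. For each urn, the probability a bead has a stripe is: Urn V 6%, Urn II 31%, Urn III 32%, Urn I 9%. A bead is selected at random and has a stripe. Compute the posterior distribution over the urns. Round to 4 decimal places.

Urn V 0.0319, Urn II 0.1372, Urn III 0.1699, Urn I 0.6611

Unnormalized posteriors (prior × likelihood):
  Urn V: 0.06 × 0.06 = 0.0036
  Urn II: 0.05 × 0.31 = 0.0155
  Urn III: 0.06 × 0.32 = 0.0192
  Urn I: 0.83 × 0.09 = 0.0747
Total = 0.113.
P(Urn V | striped) = 0.0036/0.113 ≈ 0.0319
P(Urn II | striped) = 0.0155/0.113 ≈ 0.1372
P(Urn III | striped) = 0.0192/0.113 ≈ 0.1699
P(Urn I | striped) = 0.0747/0.113 ≈ 0.6611
(Check: 0.0319+0.1372+0.1699+0.6611 = 1.0001.)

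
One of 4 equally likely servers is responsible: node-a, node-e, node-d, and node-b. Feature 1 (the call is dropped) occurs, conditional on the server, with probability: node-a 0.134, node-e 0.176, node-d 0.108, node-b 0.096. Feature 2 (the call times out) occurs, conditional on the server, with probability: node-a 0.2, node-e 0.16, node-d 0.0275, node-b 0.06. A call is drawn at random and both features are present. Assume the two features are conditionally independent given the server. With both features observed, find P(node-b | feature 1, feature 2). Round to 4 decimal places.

With a uniform prior (1/4 each), posterior ∝ likelihood:
  node-a: 0.134 × 0.2 = 0.0268
  node-e: 0.176 × 0.16 = 0.02816
  node-d: 0.108 × 0.0275 = 0.00297
  node-b: 0.096 × 0.06 = 0.00576
Sum = 0.06369.
P(node-b | evidence) = 0.00576 / 0.06369 ≈ 0.0904.

0.0904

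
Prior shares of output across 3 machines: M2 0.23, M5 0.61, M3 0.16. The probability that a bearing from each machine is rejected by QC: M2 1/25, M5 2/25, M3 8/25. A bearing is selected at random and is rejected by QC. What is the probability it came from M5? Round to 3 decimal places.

0.447

Prior × likelihood for each hypothesis:
  M2: 0.23 × 0.04 = 0.0092
  M5: 0.61 × 0.08 = 0.0488
  M3: 0.16 × 0.32 = 0.0512
Sum = 0.1092.
P(M5 | evidence) = 0.0488 / 0.1092 ≈ 0.447.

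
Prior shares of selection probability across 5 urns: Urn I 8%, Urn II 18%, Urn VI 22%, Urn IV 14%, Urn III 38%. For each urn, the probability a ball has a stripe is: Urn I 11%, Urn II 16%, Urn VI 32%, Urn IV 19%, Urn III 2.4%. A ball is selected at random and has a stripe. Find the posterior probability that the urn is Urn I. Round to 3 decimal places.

0.061

By Bayes' rule, posterior ∝ prior × likelihood:
  Urn I: 0.08 × 0.11 = 0.0088
  Urn II: 0.18 × 0.16 = 0.0288
  Urn VI: 0.22 × 0.32 = 0.0704
  Urn IV: 0.14 × 0.19 = 0.0266
  Urn III: 0.38 × 0.024 = 0.00912
Total = 0.14372.
P(Urn I | evidence) = 0.0088 / 0.14372 ≈ 0.061.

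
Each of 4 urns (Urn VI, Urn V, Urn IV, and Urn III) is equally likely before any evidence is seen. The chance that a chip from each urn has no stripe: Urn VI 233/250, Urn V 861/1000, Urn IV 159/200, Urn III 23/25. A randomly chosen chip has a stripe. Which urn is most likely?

Urn IV

Taking complements, P(striped | each) = Urn VI 0.068, Urn V 0.139, Urn IV 0.205, Urn III 0.08.
Since the prior is uniform, the posterior is proportional to the likelihood:
  Urn VI: 0.068
  Urn V: 0.139
  Urn IV: 0.205
  Urn III: 0.08
Sum = 0.492.
Largest term belongs to Urn IV, so Urn IV is most probable.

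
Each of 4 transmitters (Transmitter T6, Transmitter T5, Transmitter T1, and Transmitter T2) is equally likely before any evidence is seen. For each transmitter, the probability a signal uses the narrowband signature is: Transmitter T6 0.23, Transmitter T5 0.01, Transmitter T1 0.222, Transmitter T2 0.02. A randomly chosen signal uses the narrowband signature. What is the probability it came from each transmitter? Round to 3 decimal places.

Since the prior is uniform, the posterior is proportional to the likelihood:
  Transmitter T6: 0.23
  Transmitter T5: 0.01
  Transmitter T1: 0.222
  Transmitter T2: 0.02
Sum = 0.482.
P(Transmitter T6 | narrowband) = 0.23/0.482 ≈ 0.477
P(Transmitter T5 | narrowband) = 0.01/0.482 ≈ 0.021
P(Transmitter T1 | narrowband) = 0.222/0.482 ≈ 0.461
P(Transmitter T2 | narrowband) = 0.02/0.482 ≈ 0.041

Transmitter T6 0.477, Transmitter T5 0.021, Transmitter T1 0.461, Transmitter T2 0.041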